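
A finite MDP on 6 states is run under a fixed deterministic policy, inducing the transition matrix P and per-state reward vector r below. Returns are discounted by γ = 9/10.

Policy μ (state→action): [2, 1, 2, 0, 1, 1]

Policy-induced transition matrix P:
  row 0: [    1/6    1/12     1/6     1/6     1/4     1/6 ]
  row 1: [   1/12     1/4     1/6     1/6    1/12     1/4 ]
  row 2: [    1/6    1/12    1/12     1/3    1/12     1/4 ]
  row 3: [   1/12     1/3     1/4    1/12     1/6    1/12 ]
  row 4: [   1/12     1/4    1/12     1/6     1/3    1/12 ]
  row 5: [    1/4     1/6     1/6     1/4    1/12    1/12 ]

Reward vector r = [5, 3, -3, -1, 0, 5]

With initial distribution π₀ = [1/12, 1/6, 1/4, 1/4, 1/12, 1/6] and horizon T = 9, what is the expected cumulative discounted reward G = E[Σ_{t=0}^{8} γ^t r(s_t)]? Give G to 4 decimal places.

t=0: π = [0.0833, 0.1667, 0.2500, 0.2500, 0.0833, 0.1667], E[r] = 0.7500, γ^t·E[r] = 0.750000, running G = 0.750000
t=1: π = [0.1389, 0.2014, 0.1597, 0.2014, 0.1389, 0.1597], E[r] = 1.4167, γ^t·E[r] = 1.275000, running G = 2.025000
t=2: π = [0.1348, 0.2037, 0.1586, 0.1898, 0.1580, 0.1551], E[r] = 1.3953, γ^t·E[r] = 1.130156, running G = 3.155156
t=3: π = [0.1336, 0.2040, 0.1561, 0.1902, 0.1611, 0.1549], E[r] = 1.3964, γ^t·E[r] = 1.017949, running G = 4.173105
t=4: π = [0.1333, 0.2046, 0.1561, 0.1897, 0.1617, 0.1545], E[r] = 1.3949, γ^t·E[r] = 0.915192, running G = 5.088297
t=5: π = [0.1332, 0.2047, 0.1560, 0.1897, 0.1618, 0.1546], E[r] = 1.3952, γ^t·E[r] = 0.823850, running G = 5.912148
t=6: π = [0.1332, 0.2047, 0.1560, 0.1897, 0.1618, 0.1546], E[r] = 1.3952, γ^t·E[r] = 0.741463, running G = 6.653610
t=7: π = [0.1332, 0.2047, 0.1560, 0.1897, 0.1618, 0.1546], E[r] = 1.3952, γ^t·E[r] = 0.667323, running G = 7.320933
t=8: π = [0.1332, 0.2047, 0.1560, 0.1897, 0.1618, 0.1546], E[r] = 1.3952, γ^t·E[r] = 0.600591, running G = 7.921524

G = 7.9215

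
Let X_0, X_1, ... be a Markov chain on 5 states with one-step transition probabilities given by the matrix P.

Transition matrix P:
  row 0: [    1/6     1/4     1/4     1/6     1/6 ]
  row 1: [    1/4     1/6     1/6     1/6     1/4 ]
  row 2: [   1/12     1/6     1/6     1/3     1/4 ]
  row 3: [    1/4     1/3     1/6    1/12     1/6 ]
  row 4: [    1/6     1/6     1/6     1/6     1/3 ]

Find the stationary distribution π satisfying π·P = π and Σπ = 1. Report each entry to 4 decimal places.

Balance equations π_j = Σ_i π_i·P[i][j]:
  π_0 = 1/6·π_0 + 1/4·π_1 + 1/12·π_2 + 1/4·π_3 + 1/6·π_4
  π_1 = 1/4·π_0 + 1/6·π_1 + 1/6·π_2 + 1/3·π_3 + 1/6·π_4
  π_2 = 1/4·π_0 + 1/6·π_1 + 1/6·π_2 + 1/6·π_3 + 1/6·π_4
  π_3 = 1/6·π_0 + 1/6·π_1 + 1/3·π_2 + 1/12·π_3 + 1/6·π_4
  normalize: π_0 + π_1 + π_2 + π_3 + π_4 = 1
Solving the linear system gives exactly π = [1034/5609, 1191/5609, 1021/5609, 1020/5609, 17/71].

π = [0.1843, 0.2123, 0.1820, 0.1819, 0.2394]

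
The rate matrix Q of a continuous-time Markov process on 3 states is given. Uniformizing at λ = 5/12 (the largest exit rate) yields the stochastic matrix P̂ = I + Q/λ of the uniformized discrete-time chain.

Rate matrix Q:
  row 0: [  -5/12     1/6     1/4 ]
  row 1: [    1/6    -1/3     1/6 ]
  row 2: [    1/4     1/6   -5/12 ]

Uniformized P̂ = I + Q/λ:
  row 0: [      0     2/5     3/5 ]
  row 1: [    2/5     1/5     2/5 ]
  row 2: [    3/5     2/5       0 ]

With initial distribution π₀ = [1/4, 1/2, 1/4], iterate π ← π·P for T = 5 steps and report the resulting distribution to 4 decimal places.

π = [0.3334, 0.3333, 0.3334]

t=0: π = [0.2500, 0.5000, 0.2500]
t=1: π = [0.3500, 0.3000, 0.3500]
t=2: π = [0.3300, 0.3400, 0.3300]
t=3: π = [0.3340, 0.3320, 0.3340]
t=4: π = [0.3332, 0.3336, 0.3332]
t=5: π = [0.3334, 0.3333, 0.3334]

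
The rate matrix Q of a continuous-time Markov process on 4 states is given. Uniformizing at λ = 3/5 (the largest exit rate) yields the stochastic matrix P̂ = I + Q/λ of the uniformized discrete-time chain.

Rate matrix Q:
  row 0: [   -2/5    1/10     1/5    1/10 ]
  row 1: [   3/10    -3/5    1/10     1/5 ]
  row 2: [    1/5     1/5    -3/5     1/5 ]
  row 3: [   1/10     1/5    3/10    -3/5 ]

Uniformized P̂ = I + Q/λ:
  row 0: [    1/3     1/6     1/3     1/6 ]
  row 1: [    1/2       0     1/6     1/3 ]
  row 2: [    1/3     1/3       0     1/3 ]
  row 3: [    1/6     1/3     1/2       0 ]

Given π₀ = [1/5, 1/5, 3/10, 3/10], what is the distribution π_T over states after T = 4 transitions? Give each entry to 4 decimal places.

t=0: π = [0.2000, 0.2000, 0.3000, 0.3000]
t=1: π = [0.3167, 0.2333, 0.2500, 0.2000]
t=2: π = [0.3389, 0.2028, 0.2444, 0.2139]
t=3: π = [0.3315, 0.2093, 0.2537, 0.2056]
t=4: π = [0.3340, 0.2083, 0.2481, 0.2096]

π = [0.3340, 0.2083, 0.2481, 0.2096]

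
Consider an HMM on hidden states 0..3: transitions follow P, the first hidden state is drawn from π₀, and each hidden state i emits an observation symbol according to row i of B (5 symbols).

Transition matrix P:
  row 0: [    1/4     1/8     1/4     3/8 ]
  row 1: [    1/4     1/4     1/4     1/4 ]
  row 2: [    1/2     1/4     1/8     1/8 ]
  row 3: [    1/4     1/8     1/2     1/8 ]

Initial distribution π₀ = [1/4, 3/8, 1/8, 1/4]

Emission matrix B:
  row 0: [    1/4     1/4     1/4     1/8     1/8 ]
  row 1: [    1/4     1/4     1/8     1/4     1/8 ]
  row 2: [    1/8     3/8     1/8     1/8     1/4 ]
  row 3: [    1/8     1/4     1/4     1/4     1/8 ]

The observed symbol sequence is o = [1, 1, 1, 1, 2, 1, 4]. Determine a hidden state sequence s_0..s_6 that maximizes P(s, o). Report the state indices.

t=0: δ = [6.250e-02, 9.375e-02, 4.688e-02, 6.250e-02]  (obs o_0=1)
t=1: δ = [5.859e-03, 5.859e-03, 1.172e-02, 5.859e-03]  ψ = [1, 1, 3, 0]  (obs o_1=1)
t=2: δ = [1.465e-03, 7.324e-04, 1.099e-03, 5.493e-04]  ψ = [2, 2, 3, 0]  (obs o_2=1)
t=3: δ = [1.373e-04, 6.866e-05, 1.373e-04, 1.373e-04]  ψ = [2, 2, 0, 0]  (obs o_3=1)
t=4: δ = [1.717e-05, 4.292e-06, 8.583e-06, 1.287e-05]  ψ = [2, 2, 3, 0]  (obs o_4=2)
t=5: δ = [1.073e-06, 5.364e-07, 2.414e-06, 1.609e-06]  ψ = [0, 0, 3, 0]  (obs o_5=1)
t=6: δ = [1.509e-07, 7.544e-08, 2.012e-07, 5.029e-08]  ψ = [2, 2, 3, 0]  (obs o_6=4)
backtrack: best end state = 2; path = [3, 2, 0, 2, 0, 3, 2]

path = [3, 2, 0, 2, 0, 3, 2]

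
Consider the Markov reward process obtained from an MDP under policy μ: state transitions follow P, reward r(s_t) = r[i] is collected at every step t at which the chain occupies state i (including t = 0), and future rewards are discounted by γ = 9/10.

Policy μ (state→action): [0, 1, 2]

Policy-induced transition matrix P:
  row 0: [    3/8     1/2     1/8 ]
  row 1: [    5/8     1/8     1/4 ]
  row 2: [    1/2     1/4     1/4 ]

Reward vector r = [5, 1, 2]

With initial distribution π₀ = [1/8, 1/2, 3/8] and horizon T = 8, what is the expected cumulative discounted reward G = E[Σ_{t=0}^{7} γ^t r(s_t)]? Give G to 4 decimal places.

t=0: π = [0.1250, 0.5000, 0.3750], E[r] = 1.8750, γ^t·E[r] = 1.875000, running G = 1.875000
t=1: π = [0.5469, 0.2188, 0.2344], E[r] = 3.4219, γ^t·E[r] = 3.079688, running G = 4.954688
t=2: π = [0.4590, 0.3594, 0.1816], E[r] = 3.0176, γ^t·E[r] = 2.444238, running G = 7.398926
t=3: π = [0.4875, 0.3198, 0.1926], E[r] = 3.1428, γ^t·E[r] = 2.291117, running G = 9.690043
t=4: π = [0.4790, 0.3319, 0.1891], E[r] = 3.1052, γ^t·E[r] = 2.037318, running G = 11.727361
t=5: π = [0.4816, 0.3283, 0.1901], E[r] = 3.1166, γ^t·E[r] = 1.840296, running G = 13.567657
t=6: π = [0.4808, 0.3294, 0.1898], E[r] = 3.1131, γ^t·E[r] = 1.654444, running G = 15.222102
t=7: π = [0.4811, 0.3290, 0.1899], E[r] = 3.1142, γ^t·E[r] = 1.489495, running G = 16.711597

G = 16.7116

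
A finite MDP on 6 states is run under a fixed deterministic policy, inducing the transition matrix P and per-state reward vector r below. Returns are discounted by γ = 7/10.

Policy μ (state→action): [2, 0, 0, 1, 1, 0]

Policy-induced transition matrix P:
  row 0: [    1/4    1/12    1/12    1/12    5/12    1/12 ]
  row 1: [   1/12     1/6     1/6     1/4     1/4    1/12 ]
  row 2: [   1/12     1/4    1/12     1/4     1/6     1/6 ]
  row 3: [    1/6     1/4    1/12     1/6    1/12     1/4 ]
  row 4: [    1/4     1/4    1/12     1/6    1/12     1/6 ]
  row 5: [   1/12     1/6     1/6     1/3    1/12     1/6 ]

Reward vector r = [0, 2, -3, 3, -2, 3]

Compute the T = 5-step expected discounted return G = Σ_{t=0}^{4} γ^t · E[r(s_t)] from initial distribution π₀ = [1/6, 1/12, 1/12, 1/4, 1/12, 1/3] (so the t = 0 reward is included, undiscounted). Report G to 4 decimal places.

G = 2.9562

t=0: π = [0.1667, 0.0833, 0.0833, 0.2500, 0.0833, 0.3333], E[r] = 1.5000, γ^t·E[r] = 1.500000, running G = 1.500000
t=1: π = [0.1458, 0.1875, 0.1181, 0.2222, 0.1597, 0.1667], E[r] = 0.8681, γ^t·E[r] = 0.607639, running G = 2.107639
t=2: π = [0.1528, 0.1962, 0.1128, 0.2078, 0.1730, 0.1574], E[r] = 0.8032, γ^t·E[r] = 0.393588, running G = 2.501227
t=3: π = [0.1549, 0.1951, 0.1128, 0.2059, 0.1764, 0.1549], E[r] = 0.7815, γ^t·E[r] = 0.268051, running G = 2.769278
t=4: π = [0.1557, 0.1950, 0.1125, 0.2052, 0.1769, 0.1547], E[r] = 0.7784, γ^t·E[r] = 0.186893, running G = 2.956171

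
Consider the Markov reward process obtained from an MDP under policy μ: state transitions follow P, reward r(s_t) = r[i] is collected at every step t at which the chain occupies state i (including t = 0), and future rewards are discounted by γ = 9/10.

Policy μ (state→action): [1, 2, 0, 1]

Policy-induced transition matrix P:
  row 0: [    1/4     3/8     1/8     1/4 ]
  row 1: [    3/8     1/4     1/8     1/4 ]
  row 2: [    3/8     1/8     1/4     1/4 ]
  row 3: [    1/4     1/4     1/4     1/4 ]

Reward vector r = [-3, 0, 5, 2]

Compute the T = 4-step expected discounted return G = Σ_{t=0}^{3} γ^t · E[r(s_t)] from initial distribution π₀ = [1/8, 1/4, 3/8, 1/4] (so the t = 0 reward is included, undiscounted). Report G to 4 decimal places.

t=0: π = [0.1250, 0.2500, 0.3750, 0.2500], E[r] = 2.0000, γ^t·E[r] = 2.000000, running G = 2.000000
t=1: π = [0.3281, 0.2188, 0.2031, 0.2500], E[r] = 0.5313, γ^t·E[r] = 0.478125, running G = 2.478125
t=2: π = [0.3027, 0.2656, 0.1816, 0.2500], E[r] = 0.5000, γ^t·E[r] = 0.405000, running G = 2.883125
t=3: π = [0.3059, 0.2651, 0.1790, 0.2500], E[r] = 0.4771, γ^t·E[r] = 0.347770, running G = 3.230895

G = 3.2309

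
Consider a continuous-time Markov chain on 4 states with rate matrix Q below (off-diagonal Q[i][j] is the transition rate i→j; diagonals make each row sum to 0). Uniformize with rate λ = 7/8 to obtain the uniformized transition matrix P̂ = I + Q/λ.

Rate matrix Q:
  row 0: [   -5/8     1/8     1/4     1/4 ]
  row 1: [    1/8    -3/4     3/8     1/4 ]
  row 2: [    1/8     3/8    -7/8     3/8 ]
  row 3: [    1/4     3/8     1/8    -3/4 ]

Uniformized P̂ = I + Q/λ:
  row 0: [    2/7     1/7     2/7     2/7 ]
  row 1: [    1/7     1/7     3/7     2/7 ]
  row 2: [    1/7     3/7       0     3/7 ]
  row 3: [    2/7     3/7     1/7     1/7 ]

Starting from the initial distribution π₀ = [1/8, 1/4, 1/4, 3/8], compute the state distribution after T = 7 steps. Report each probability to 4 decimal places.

t=0: π = [0.1250, 0.2500, 0.2500, 0.3750]
t=1: π = [0.2143, 0.3214, 0.1964, 0.2679]
t=2: π = [0.2117, 0.2755, 0.2372, 0.2755]
t=3: π = [0.2125, 0.2894, 0.2179, 0.2802]
t=4: π = [0.2132, 0.2852, 0.2248, 0.2768]
t=5: π = [0.2129, 0.2862, 0.2227, 0.2783]
t=6: π = [0.2130, 0.2860, 0.2232, 0.2778]
t=7: π = [0.2130, 0.2860, 0.2231, 0.2779]

π = [0.2130, 0.2860, 0.2231, 0.2779]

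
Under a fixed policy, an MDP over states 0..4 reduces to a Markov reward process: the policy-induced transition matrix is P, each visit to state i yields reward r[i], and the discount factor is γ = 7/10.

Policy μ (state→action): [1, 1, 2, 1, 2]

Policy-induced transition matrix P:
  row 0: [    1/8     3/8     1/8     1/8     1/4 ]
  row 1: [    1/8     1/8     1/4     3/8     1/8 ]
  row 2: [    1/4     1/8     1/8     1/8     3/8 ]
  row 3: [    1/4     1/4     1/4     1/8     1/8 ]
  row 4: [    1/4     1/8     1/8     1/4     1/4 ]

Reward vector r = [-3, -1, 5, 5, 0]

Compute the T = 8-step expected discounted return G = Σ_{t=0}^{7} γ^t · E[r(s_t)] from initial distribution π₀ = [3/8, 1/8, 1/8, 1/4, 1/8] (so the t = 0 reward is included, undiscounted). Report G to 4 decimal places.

t=0: π = [0.3750, 0.1250, 0.1250, 0.2500, 0.1250], E[r] = 0.6250, γ^t·E[r] = 0.625000, running G = 0.625000
t=1: π = [0.1875, 0.2500, 0.1719, 0.1719, 0.2188], E[r] = 0.9063, γ^t·E[r] = 0.634375, running G = 1.259375
t=2: π = [0.1953, 0.1934, 0.1777, 0.2148, 0.2188], E[r] = 1.1836, γ^t·E[r] = 0.579961, running G = 1.839336
t=3: π = [0.2014, 0.2007, 0.1760, 0.2007, 0.2212], E[r] = 1.0786, γ^t·E[r] = 0.369964, running G = 2.209300
t=4: π = [0.1997, 0.2004, 0.1752, 0.2028, 0.2218], E[r] = 1.0903, γ^t·E[r] = 0.261781, running G = 2.471082
t=5: π = [0.2000, 0.2003, 0.1754, 0.2028, 0.2215], E[r] = 1.0910, γ^t·E[r] = 0.183366, running G = 2.654448
t=6: π = [0.2000, 0.2003, 0.1754, 0.2028, 0.2215], E[r] = 1.0905, γ^t·E[r] = 0.128295, running G = 2.782743
t=7: π = [0.2000, 0.2003, 0.1754, 0.2028, 0.2215], E[r] = 1.0906, γ^t·E[r] = 0.089817, running G = 2.872561

G = 2.8726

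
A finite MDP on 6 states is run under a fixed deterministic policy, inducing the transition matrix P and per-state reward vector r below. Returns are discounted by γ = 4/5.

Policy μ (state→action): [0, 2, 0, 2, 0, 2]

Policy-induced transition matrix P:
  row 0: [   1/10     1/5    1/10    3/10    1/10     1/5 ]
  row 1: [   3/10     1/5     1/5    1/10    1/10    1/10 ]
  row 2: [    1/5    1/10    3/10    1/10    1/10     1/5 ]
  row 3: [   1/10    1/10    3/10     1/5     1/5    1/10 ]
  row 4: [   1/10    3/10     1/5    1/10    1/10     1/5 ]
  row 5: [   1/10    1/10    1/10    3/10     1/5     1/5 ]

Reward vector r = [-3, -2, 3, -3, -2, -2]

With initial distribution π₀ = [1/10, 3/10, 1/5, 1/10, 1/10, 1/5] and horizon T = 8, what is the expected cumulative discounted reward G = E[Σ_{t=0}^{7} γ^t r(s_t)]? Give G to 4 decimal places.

t=0: π = [0.1000, 0.3000, 0.2000, 0.1000, 0.1000, 0.2000], E[r] = -1.2000, γ^t·E[r] = -1.200000, running G = -1.200000
t=1: π = [0.1800, 0.1600, 0.2000, 0.1700, 0.1300, 0.1600], E[r] = -1.3500, γ^t·E[r] = -1.080000, running G = -2.280000
t=2: π = [0.1520, 0.1600, 0.2030, 0.1850, 0.1330, 0.1670], E[r] = -1.3220, γ^t·E[r] = -0.846080, running G = -3.126080
t=3: π = [0.1523, 0.1578, 0.2069, 0.1823, 0.1352, 0.1655], E[r] = -1.3001, γ^t·E[r] = -0.665651, running G = -3.791731
t=4: π = [0.1523, 0.1581, 0.2071, 0.1818, 0.1348, 0.1660], E[r] = -1.2983, γ^t·E[r] = -0.531800, running G = -4.323531
t=5: π = [0.1523, 0.1580, 0.2071, 0.1818, 0.1348, 0.1660], E[r] = -1.2988, γ^t·E[r] = -0.425593, running G = -4.749124
t=6: π = [0.1523, 0.1580, 0.2071, 0.1819, 0.1348, 0.1660], E[r] = -1.2989, γ^t·E[r] = -0.340493, running G = -5.089617
t=7: π = [0.1523, 0.1580, 0.2071, 0.1818, 0.1348, 0.1660], E[r] = -1.2989, γ^t·E[r] = -0.272391, running G = -5.362008

G = -5.3620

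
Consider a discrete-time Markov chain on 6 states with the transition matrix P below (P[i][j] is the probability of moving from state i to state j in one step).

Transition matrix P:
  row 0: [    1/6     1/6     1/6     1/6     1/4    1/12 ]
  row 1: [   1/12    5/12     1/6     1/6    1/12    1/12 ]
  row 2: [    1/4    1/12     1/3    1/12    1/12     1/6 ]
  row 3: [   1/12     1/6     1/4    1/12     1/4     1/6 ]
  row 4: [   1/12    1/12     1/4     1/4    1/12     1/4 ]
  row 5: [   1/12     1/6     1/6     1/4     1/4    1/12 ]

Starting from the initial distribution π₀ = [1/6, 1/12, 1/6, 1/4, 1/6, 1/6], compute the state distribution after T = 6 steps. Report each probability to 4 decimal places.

t=0: π = [0.1667, 0.0833, 0.1667, 0.2500, 0.1667, 0.1667]
t=1: π = [0.1250, 0.1597, 0.2292, 0.1597, 0.1806, 0.1458]
t=2: π = [0.1319, 0.1725, 0.2332, 0.1615, 0.1551, 0.1458]
t=3: π = [0.1332, 0.1774, 0.2319, 0.1589, 0.1565, 0.1421]
t=4: π = [0.1331, 0.1787, 0.2316, 0.1590, 0.1557, 0.1420]
t=5: π = [0.1330, 0.1791, 0.2315, 0.1589, 0.1557, 0.1418]
t=6: π = [0.1330, 0.1792, 0.2315, 0.1589, 0.1556, 0.1418]

π = [0.1330, 0.1792, 0.2315, 0.1589, 0.1556, 0.1418]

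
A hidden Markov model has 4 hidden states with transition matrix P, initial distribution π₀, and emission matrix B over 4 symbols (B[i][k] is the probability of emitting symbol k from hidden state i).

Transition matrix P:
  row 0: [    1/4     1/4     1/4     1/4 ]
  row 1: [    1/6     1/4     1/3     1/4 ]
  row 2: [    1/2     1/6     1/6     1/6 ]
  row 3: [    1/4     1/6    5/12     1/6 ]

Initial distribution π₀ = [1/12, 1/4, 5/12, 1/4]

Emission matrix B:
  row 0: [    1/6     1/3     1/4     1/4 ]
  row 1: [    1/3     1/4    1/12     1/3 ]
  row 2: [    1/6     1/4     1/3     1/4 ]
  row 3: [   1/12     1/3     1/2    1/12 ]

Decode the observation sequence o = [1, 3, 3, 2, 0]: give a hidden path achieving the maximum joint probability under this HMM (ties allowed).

path = [2, 0, 1, 2, 0]

t=0: δ = [2.778e-02, 6.250e-02, 1.042e-01, 8.333e-02]  (obs o_0=1)
t=1: δ = [1.302e-02, 5.787e-03, 8.681e-03, 1.447e-03]  ψ = [2, 2, 3, 2]  (obs o_1=3)
t=2: δ = [1.085e-03, 1.085e-03, 8.138e-04, 2.713e-04]  ψ = [2, 0, 0, 0]  (obs o_2=3)
t=3: δ = [1.017e-04, 2.261e-05, 1.206e-04, 1.356e-04]  ψ = [2, 0, 1, 0]  (obs o_3=2)
t=4: δ = [1.005e-05, 8.477e-06, 9.419e-06, 2.119e-06]  ψ = [2, 0, 3, 0]  (obs o_4=0)
backtrack: best end state = 0; path = [2, 0, 1, 2, 0]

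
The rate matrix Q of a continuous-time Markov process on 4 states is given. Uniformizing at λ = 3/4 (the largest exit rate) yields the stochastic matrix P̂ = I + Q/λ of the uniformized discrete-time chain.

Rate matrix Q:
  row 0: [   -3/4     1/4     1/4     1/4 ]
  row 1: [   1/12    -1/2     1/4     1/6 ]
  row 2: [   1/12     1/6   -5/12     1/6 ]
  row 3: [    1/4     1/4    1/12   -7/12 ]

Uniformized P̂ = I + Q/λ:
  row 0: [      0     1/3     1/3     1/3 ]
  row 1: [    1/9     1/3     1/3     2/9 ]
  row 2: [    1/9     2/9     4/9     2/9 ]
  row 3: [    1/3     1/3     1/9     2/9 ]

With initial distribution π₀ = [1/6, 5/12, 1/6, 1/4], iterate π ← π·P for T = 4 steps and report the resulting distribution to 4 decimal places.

π = [0.1477, 0.2983, 0.3153, 0.2386]

t=0: π = [0.1667, 0.4167, 0.1667, 0.2500]
t=1: π = [0.1481, 0.3148, 0.2963, 0.2407]
t=2: π = [0.1481, 0.3004, 0.3128, 0.2387]
t=3: π = [0.1477, 0.2986, 0.3150, 0.2387]
t=4: π = [0.1477, 0.2983, 0.3153, 0.2386]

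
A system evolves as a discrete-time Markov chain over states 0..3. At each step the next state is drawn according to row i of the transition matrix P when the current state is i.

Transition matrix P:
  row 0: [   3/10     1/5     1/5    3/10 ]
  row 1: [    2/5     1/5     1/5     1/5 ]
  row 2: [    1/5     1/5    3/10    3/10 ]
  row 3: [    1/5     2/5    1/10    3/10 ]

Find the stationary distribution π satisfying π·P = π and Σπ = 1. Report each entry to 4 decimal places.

π = [0.2789, 0.2549, 0.1917, 0.2745]

Balance equations π_j = Σ_i π_i·P[i][j]:
  π_0 = 3/10·π_0 + 2/5·π_1 + 1/5·π_2 + 1/5·π_3
  π_1 = 1/5·π_0 + 1/5·π_1 + 1/5·π_2 + 2/5·π_3
  π_2 = 1/5·π_0 + 1/5·π_1 + 3/10·π_2 + 1/10·π_3
  normalize: π_0 + π_1 + π_2 + π_3 = 1
Solving the linear system gives exactly π = [128/459, 13/51, 88/459, 14/51].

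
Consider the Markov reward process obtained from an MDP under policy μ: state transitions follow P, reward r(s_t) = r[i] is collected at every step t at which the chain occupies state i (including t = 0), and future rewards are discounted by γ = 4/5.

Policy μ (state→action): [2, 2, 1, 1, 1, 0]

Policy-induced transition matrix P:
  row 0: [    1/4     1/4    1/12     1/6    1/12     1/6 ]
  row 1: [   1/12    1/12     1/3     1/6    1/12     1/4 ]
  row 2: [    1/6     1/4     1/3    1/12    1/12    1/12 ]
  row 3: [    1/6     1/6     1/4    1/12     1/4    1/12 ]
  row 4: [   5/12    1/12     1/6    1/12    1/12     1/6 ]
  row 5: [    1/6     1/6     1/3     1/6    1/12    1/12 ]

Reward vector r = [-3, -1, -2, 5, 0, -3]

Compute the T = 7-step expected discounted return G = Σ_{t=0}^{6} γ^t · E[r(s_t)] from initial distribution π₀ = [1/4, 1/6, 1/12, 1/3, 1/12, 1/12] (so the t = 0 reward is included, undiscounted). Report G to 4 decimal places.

t=0: π = [0.2500, 0.1667, 0.0833, 0.3333, 0.0833, 0.0833], E[r] = 0.3333, γ^t·E[r] = 0.333333, running G = 0.333333
t=1: π = [0.1944, 0.1736, 0.2292, 0.1250, 0.1389, 0.1389], E[r] = -1.0069, γ^t·E[r] = -0.805556, running G = -0.472222
t=2: π = [0.2031, 0.1759, 0.2512, 0.1256, 0.1042, 0.1400], E[r] = -1.0799, γ^t·E[r] = -0.691111, running G = -1.163333
t=3: π = [0.1950, 0.1812, 0.2547, 0.1266, 0.1043, 0.1383], E[r] = -1.0574, γ^t·E[r] = -0.541383, running G = -1.704716
t=4: π = [0.1939, 0.1804, 0.2567, 0.1262, 0.1044, 0.1385], E[r] = -1.0597, γ^t·E[r] = -0.434061, running G = -2.138777
t=5: π = [0.1939, 0.1805, 0.2569, 0.1261, 0.1044, 0.1383], E[r] = -1.0605, γ^t·E[r] = -0.347514, running G = -2.486291
t=6: π = [0.1939, 0.1805, 0.2570, 0.1261, 0.1043, 0.1383], E[r] = -1.0606, γ^t·E[r] = -0.278027, running G = -2.764319

G = -2.7643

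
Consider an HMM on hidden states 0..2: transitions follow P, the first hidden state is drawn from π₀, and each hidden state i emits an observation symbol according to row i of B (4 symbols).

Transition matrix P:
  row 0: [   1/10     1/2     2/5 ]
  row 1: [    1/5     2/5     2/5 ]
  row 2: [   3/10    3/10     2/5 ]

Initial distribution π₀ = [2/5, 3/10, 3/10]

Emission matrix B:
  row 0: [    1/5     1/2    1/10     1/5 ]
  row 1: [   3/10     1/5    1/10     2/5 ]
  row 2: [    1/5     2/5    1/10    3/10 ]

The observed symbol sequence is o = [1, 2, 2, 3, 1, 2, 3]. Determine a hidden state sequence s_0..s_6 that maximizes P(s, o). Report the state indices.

t=0: δ = [2.000e-01, 6.000e-02, 1.200e-01]  (obs o_0=1)
t=1: δ = [3.600e-03, 1.000e-02, 8.000e-03]  ψ = [2, 0, 0]  (obs o_1=2)
t=2: δ = [2.400e-04, 4.000e-04, 4.000e-04]  ψ = [2, 1, 1]  (obs o_2=2)
t=3: δ = [2.400e-05, 6.400e-05, 4.800e-05]  ψ = [2, 1, 1]  (obs o_3=3)
t=4: δ = [7.200e-06, 5.120e-06, 1.024e-05]  ψ = [2, 1, 1]  (obs o_4=1)
t=5: δ = [3.072e-07, 3.600e-07, 4.096e-07]  ψ = [2, 0, 2]  (obs o_5=2)
t=6: δ = [2.458e-08, 6.144e-08, 4.915e-08]  ψ = [2, 0, 2]  (obs o_6=3)
backtrack: best end state = 1; path = [0, 1, 1, 1, 2, 0, 1]

path = [0, 1, 1, 1, 2, 0, 1]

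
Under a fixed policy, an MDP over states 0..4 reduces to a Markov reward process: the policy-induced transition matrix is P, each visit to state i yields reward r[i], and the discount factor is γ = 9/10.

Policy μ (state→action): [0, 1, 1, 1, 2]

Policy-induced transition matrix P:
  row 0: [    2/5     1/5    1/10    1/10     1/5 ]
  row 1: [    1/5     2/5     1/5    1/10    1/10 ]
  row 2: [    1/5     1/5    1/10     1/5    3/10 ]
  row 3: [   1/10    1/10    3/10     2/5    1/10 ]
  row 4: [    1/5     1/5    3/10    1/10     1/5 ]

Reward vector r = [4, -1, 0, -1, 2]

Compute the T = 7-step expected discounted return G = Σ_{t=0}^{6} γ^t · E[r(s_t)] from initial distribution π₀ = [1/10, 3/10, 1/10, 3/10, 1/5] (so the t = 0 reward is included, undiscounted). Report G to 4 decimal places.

G = 3.6087

t=0: π = [0.1000, 0.3000, 0.1000, 0.3000, 0.2000], E[r] = 0.2000, γ^t·E[r] = 0.200000, running G = 0.200000
t=1: π = [0.1900, 0.2300, 0.2300, 0.2000, 0.1500], E[r] = 0.6300, γ^t·E[r] = 0.567000, running G = 0.767000
t=2: π = [0.2180, 0.2260, 0.1930, 0.1830, 0.1800], E[r] = 0.8230, γ^t·E[r] = 0.666630, running G = 1.433630
t=3: π = [0.2253, 0.2269, 0.1952, 0.1742, 0.1784], E[r] = 0.8569, γ^t·E[r] = 0.624680, running G = 2.058310
t=4: π = [0.2276, 0.2280, 0.1932, 0.1718, 0.1794], E[r] = 0.8696, γ^t·E[r] = 0.570571, running G = 2.628881
t=5: π = [0.2284, 0.2284, 0.1930, 0.1709, 0.1793], E[r] = 0.8728, γ^t·E[r] = 0.515394, running G = 3.144275
t=6: π = [0.2286, 0.2286, 0.1929, 0.1706, 0.1794], E[r] = 0.8739, γ^t·E[r] = 0.464444, running G = 3.608720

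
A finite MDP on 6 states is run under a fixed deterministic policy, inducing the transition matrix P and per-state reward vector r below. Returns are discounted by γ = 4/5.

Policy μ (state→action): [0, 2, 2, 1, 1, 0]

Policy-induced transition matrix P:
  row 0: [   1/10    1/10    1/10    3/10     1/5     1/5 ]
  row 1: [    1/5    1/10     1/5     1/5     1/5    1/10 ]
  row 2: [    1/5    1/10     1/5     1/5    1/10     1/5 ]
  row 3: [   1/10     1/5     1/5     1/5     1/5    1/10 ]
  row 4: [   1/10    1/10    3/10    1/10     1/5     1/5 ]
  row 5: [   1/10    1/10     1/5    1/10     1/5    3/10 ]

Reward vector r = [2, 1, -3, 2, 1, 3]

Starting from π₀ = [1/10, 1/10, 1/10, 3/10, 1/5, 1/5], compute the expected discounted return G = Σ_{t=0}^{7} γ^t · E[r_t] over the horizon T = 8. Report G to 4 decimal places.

t=0: π = [0.1000, 0.1000, 0.1000, 0.3000, 0.2000, 0.2000], E[r] = 1.4000, γ^t·E[r] = 1.400000, running G = 1.400000
t=1: π = [0.1200, 0.1300, 0.2100, 0.1700, 0.1900, 0.1800], E[r] = 0.8100, γ^t·E[r] = 0.648000, running G = 2.048000
t=2: π = [0.1340, 0.1170, 0.2070, 0.1750, 0.1790, 0.1880], E[r] = 0.8570, γ^t·E[r] = 0.548480, running G = 2.596480
t=3: π = [0.1324, 0.1175, 0.2045, 0.1767, 0.1793, 0.1896], E[r] = 0.8703, γ^t·E[r] = 0.445594, running G = 3.042074
t=4: π = [0.1322, 0.1177, 0.2047, 0.1764, 0.1796, 0.1895], E[r] = 0.8689, γ^t·E[r] = 0.355889, running G = 3.397963
t=5: π = [0.1322, 0.1176, 0.2047, 0.1763, 0.1795, 0.1896], E[r] = 0.8687, γ^t·E[r] = 0.284659, running G = 3.682622
t=6: π = [0.1322, 0.1176, 0.2047, 0.1763, 0.1795, 0.1896], E[r] = 0.8688, γ^t·E[r] = 0.227739, running G = 3.910361
t=7: π = [0.1322, 0.1176, 0.2047, 0.1763, 0.1795, 0.1896], E[r] = 0.8688, γ^t·E[r] = 0.182192, running G = 4.092553

G = 4.0926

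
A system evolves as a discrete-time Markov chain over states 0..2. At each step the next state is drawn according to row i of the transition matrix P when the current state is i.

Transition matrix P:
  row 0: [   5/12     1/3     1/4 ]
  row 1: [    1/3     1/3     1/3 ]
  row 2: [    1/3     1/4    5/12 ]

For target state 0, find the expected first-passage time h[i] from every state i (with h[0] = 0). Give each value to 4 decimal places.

h = [0.0000, 3.0000, 3.0000]

First-step conditioning: h[0] = 0; for i ≠ 0, h[i] = 1 + Σ_k P[i][k]·h[k].
  h[1] = 1 + 1/3·h[1] + 1/3·h[2]
  h[2] = 1 + 1/4·h[1] + 5/12·h[2]
Solving the 2×2 linear system over states ≠ 0 gives exactly h = [0, 3, 3] (h[0] = 0 is the target).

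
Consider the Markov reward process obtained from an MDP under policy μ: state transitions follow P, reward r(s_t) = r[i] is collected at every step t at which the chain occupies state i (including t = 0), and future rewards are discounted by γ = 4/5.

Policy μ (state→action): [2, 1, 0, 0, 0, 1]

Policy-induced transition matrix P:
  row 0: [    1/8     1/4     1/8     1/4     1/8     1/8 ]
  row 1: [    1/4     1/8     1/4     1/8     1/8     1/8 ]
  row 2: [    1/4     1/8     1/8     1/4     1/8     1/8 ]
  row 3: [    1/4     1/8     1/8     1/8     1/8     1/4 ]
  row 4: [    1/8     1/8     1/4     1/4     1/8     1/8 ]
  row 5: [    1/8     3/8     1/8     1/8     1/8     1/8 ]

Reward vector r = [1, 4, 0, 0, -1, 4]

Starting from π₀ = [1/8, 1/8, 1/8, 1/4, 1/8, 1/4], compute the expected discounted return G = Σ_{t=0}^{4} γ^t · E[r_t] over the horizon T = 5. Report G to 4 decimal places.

t=0: π = [0.1250, 0.1250, 0.1250, 0.2500, 0.1250, 0.2500], E[r] = 1.5000, γ^t·E[r] = 1.500000, running G = 1.500000
t=1: π = [0.1875, 0.2031, 0.1563, 0.1719, 0.1250, 0.1563], E[r] = 1.5000, γ^t·E[r] = 1.200000, running G = 2.700000
t=2: π = [0.1914, 0.1875, 0.1660, 0.1836, 0.1250, 0.1465], E[r] = 1.4023, γ^t·E[r] = 0.897500, running G = 3.597500
t=3: π = [0.1921, 0.1855, 0.1641, 0.1853, 0.1250, 0.1479], E[r] = 1.4011, γ^t·E[r] = 0.717375, running G = 4.314875
t=4: π = [0.1919, 0.1860, 0.1638, 0.1852, 0.1250, 0.1482], E[r] = 1.4035, γ^t·E[r] = 0.574888, running G = 4.889763

G = 4.8898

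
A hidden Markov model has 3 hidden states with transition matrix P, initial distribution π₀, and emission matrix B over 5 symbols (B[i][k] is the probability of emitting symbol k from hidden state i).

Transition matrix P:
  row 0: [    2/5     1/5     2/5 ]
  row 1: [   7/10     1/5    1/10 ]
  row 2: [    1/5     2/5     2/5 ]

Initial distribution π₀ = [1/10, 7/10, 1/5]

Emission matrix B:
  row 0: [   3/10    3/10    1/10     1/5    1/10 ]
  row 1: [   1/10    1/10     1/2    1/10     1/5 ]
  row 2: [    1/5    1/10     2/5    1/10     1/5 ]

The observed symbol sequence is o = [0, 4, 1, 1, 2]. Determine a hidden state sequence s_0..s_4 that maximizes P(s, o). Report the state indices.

t=0: δ = [3.000e-02, 7.000e-02, 4.000e-02]  (obs o_0=0)
t=1: δ = [4.900e-03, 3.200e-03, 3.200e-03]  ψ = [1, 2, 2]  (obs o_1=4)
t=2: δ = [6.720e-04, 1.280e-04, 1.960e-04]  ψ = [1, 2, 0]  (obs o_2=1)
t=3: δ = [8.064e-05, 1.344e-05, 2.688e-05]  ψ = [0, 0, 0]  (obs o_3=1)
t=4: δ = [3.226e-06, 8.064e-06, 1.290e-05]  ψ = [0, 0, 0]  (obs o_4=2)
backtrack: best end state = 2; path = [2, 1, 0, 0, 2]

path = [2, 1, 0, 0, 2]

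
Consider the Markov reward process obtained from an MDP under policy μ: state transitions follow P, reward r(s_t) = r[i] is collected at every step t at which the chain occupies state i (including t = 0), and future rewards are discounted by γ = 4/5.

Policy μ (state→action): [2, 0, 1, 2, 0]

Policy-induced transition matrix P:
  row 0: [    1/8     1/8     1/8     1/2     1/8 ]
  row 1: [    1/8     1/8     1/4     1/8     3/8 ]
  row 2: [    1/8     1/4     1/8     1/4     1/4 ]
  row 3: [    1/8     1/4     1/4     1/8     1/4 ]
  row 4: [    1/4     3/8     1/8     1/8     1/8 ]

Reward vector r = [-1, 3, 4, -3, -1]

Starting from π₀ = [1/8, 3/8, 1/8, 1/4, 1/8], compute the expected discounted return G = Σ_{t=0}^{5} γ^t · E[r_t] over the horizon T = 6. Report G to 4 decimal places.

G = 1.7682

t=0: π = [0.1250, 0.3750, 0.1250, 0.2500, 0.1250], E[r] = 0.6250, γ^t·E[r] = 0.625000, running G = 0.625000
t=1: π = [0.1406, 0.2031, 0.2031, 0.1875, 0.2656], E[r] = 0.4531, γ^t·E[r] = 0.362500, running G = 0.987500
t=2: π = [0.1582, 0.2402, 0.1738, 0.2031, 0.2246], E[r] = 0.4238, γ^t·E[r] = 0.271250, running G = 1.258750
t=3: π = [0.1531, 0.2283, 0.1804, 0.2061, 0.2322], E[r] = 0.4031, γ^t·E[r] = 0.206375, running G = 1.465125
t=4: π = [0.1540, 0.2314, 0.1793, 0.2050, 0.2304], E[r] = 0.4120, γ^t·E[r] = 0.168738, running G = 1.633863
t=5: π = [0.1538, 0.2306, 0.1795, 0.2052, 0.2309], E[r] = 0.4099, γ^t·E[r] = 0.134301, running G = 1.768164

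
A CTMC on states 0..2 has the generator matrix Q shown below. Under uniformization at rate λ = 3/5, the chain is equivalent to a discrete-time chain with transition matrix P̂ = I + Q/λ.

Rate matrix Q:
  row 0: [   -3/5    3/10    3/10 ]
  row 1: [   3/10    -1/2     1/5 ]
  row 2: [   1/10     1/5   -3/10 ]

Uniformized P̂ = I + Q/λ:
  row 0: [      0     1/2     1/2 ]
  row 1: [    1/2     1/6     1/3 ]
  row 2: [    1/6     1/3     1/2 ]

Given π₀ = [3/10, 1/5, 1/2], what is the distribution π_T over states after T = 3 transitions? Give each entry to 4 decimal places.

π = [0.2264, 0.3245, 0.4491]

t=0: π = [0.3000, 0.2000, 0.5000]
t=1: π = [0.1833, 0.3500, 0.4667]
t=2: π = [0.2528, 0.3056, 0.4417]
t=3: π = [0.2264, 0.3245, 0.4491]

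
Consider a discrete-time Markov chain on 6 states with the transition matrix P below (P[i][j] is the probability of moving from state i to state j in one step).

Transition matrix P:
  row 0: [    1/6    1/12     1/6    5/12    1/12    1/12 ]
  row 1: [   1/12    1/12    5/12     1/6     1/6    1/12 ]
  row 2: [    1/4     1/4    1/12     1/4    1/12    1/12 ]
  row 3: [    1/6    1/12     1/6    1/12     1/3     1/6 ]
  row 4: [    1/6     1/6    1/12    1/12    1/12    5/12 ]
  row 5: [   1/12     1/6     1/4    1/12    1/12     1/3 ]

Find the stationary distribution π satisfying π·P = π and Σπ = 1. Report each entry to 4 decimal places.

Balance equations π_j = Σ_i π_i·P[i][j]:
  π_0 = 1/6·π_0 + 1/12·π_1 + 1/4·π_2 + 1/6·π_3 + 1/6·π_4 + 1/12·π_5
  π_1 = 1/12·π_0 + 1/12·π_1 + 1/4·π_2 + 1/12·π_3 + 1/6·π_4 + 1/6·π_5
  π_2 = 1/6·π_0 + 5/12·π_1 + 1/12·π_2 + 1/6·π_3 + 1/12·π_4 + 1/4·π_5
  π_3 = 5/12·π_0 + 1/6·π_1 + 1/4·π_2 + 1/12·π_3 + 1/12·π_4 + 1/12·π_5
  π_4 = 1/12·π_0 + 1/6·π_1 + 1/12·π_2 + 1/3·π_3 + 1/12·π_4 + 1/12·π_5
  normalize: π_0 + π_1 + π_2 + π_3 + π_4 + π_5 = 1
Solving the linear system gives exactly π = [14915/96491, 13789/96491, 18422/96491, 17232/96491, 13498/96491, 18635/96491].

π = [0.1546, 0.1429, 0.1909, 0.1786, 0.1399, 0.1931]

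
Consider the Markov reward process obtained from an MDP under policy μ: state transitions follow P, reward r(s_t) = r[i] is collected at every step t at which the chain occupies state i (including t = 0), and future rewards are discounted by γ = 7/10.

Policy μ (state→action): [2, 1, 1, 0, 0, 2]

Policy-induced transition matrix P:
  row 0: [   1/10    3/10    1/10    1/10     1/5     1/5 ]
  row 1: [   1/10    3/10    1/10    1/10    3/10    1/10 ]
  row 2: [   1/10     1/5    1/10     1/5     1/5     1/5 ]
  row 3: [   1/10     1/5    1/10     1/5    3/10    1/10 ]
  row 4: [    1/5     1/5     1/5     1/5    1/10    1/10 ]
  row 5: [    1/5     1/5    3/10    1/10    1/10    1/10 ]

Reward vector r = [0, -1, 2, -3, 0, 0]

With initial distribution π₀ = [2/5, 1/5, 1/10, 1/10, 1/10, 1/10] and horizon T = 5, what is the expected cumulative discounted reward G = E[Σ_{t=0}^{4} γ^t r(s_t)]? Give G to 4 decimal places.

t=0: π = [0.4000, 0.2000, 0.1000, 0.1000, 0.1000, 0.1000], E[r] = -0.3000, γ^t·E[r] = -0.300000, running G = -0.300000
t=1: π = [0.1200, 0.2600, 0.1300, 0.1300, 0.2100, 0.1500], E[r] = -0.3900, γ^t·E[r] = -0.273000, running G = -0.573000
t=2: π = [0.1360, 0.2380, 0.1510, 0.1470, 0.2030, 0.1250], E[r] = -0.3770, γ^t·E[r] = -0.184730, running G = -0.757730
t=3: π = [0.1328, 0.2374, 0.1453, 0.1501, 0.2057, 0.1287], E[r] = -0.3971, γ^t·E[r] = -0.136205, running G = -0.893935
t=4: π = [0.1334, 0.2370, 0.1463, 0.1501, 0.2053, 0.1278], E[r] = -0.3947, γ^t·E[r] = -0.094775, running G = -0.988710

G = -0.9887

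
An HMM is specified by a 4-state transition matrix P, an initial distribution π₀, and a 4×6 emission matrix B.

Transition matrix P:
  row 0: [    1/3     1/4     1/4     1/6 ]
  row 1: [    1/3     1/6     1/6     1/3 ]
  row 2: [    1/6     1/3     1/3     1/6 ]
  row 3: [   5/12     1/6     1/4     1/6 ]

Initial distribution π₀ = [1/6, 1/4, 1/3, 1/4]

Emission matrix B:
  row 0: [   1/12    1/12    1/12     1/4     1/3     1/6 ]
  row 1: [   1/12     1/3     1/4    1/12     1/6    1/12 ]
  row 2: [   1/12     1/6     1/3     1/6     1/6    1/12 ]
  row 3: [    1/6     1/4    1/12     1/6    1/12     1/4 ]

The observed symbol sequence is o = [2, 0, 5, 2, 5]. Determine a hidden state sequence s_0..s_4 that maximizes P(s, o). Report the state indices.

path = [1, 3, 0, 1, 3]

t=0: δ = [1.389e-02, 6.250e-02, 1.111e-01, 2.083e-02]  (obs o_0=2)
t=1: δ = [1.736e-03, 3.086e-03, 3.086e-03, 3.472e-03]  ψ = [1, 2, 2, 1]  (obs o_1=0)
t=2: δ = [2.411e-04, 8.573e-05, 8.573e-05, 2.572e-04]  ψ = [3, 2, 2, 1]  (obs o_2=5)
t=3: δ = [8.931e-06, 1.507e-05, 2.143e-05, 3.572e-06]  ψ = [3, 0, 3, 3]  (obs o_3=2)
t=4: δ = [8.372e-07, 5.954e-07, 5.954e-07, 1.256e-06]  ψ = [1, 2, 2, 1]  (obs o_4=5)
backtrack: best end state = 3; path = [1, 3, 0, 1, 3]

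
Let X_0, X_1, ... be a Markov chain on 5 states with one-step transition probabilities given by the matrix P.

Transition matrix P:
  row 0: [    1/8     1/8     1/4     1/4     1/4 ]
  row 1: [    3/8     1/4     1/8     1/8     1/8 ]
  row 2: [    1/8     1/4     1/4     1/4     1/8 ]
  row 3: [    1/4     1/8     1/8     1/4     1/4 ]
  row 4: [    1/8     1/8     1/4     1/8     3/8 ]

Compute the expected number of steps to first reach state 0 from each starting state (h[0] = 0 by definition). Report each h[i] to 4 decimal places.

First-step conditioning: h[0] = 0; for i ≠ 0, h[i] = 1 + Σ_k P[i][k]·h[k].
  h[1] = 1 + 1/4·h[1] + 1/8·h[2] + 1/8·h[3] + 1/8·h[4]
  h[2] = 1 + 1/4·h[1] + 1/4·h[2] + 1/4·h[3] + 1/8·h[4]
  h[3] = 1 + 1/8·h[1] + 1/8·h[2] + 1/4·h[3] + 1/4·h[4]
  h[4] = 1 + 1/8·h[1] + 1/4·h[2] + 1/8·h[3] + 3/8·h[4]
Solving the 4×4 linear system over states ≠ 0 gives exactly h = [0, 293/77, 5, 351/77, 58/11] (h[0] = 0 is the target).

h = [0.0000, 3.8052, 5.0000, 4.5584, 5.2727]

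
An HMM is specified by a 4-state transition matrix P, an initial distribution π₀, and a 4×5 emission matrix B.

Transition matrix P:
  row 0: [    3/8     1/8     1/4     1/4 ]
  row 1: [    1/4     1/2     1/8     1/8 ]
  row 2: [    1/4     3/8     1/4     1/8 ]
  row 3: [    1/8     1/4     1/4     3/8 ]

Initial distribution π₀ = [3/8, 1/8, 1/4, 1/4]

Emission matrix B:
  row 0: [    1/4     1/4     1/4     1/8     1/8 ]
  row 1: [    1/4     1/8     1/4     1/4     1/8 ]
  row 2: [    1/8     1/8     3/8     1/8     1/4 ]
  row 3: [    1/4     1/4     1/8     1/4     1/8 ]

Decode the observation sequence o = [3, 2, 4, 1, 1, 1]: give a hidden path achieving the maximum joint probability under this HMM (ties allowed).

path = [3, 2, 2, 0, 0, 0]

t=0: δ = [4.688e-02, 3.125e-02, 3.125e-02, 6.250e-02]  (obs o_0=3)
t=1: δ = [4.395e-03, 3.906e-03, 5.859e-03, 2.930e-03]  ψ = [0, 1, 3, 3]  (obs o_1=2)
t=2: δ = [2.060e-04, 2.747e-04, 3.662e-04, 1.373e-04]  ψ = [0, 2, 2, 0]  (obs o_2=4)
t=3: δ = [2.289e-05, 1.717e-05, 1.144e-05, 1.287e-05]  ψ = [2, 1, 2, 0]  (obs o_3=1)
t=4: δ = [2.146e-06, 1.073e-06, 7.153e-07, 1.431e-06]  ψ = [0, 1, 0, 0]  (obs o_4=1)
t=5: δ = [2.012e-07, 6.706e-08, 6.706e-08, 1.341e-07]  ψ = [0, 1, 0, 0]  (obs o_5=1)
backtrack: best end state = 0; path = [3, 2, 2, 0, 0, 0]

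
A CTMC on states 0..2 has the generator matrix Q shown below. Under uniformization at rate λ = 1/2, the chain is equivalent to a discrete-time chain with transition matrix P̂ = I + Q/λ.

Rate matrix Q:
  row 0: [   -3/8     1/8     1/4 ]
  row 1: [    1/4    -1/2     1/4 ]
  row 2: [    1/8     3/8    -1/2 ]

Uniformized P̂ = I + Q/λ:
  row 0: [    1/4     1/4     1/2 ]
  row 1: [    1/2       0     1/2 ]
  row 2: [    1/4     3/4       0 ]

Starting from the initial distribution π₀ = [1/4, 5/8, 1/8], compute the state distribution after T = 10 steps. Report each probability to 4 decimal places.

π = [0.3331, 0.3337, 0.3331]

t=0: π = [0.2500, 0.6250, 0.1250]
t=1: π = [0.4063, 0.1563, 0.4375]
t=2: π = [0.2891, 0.4297, 0.2813]
t=3: π = [0.3574, 0.2832, 0.3594]
t=4: π = [0.3208, 0.3589, 0.3203]
t=5: π = [0.3397, 0.3204, 0.3398]
t=6: π = [0.3301, 0.3398, 0.3301]
t=7: π = [0.3350, 0.3301, 0.3350]
t=8: π = [0.3325, 0.3350, 0.3325]
t=9: π = [0.3337, 0.3325, 0.3337]
t=10: π = [0.3331, 0.3337, 0.3331]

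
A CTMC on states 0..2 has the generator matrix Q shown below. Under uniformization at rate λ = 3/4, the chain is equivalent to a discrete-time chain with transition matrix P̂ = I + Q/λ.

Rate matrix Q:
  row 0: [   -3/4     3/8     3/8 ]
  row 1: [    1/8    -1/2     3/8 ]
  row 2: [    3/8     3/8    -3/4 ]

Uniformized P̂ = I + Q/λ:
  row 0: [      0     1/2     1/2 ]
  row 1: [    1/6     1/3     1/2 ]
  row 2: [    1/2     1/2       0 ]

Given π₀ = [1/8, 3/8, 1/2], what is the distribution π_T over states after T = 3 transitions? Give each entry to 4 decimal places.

π = [0.2587, 0.4288, 0.3125]

t=0: π = [0.1250, 0.3750, 0.5000]
t=1: π = [0.3125, 0.4375, 0.2500]
t=2: π = [0.1979, 0.4271, 0.3750]
t=3: π = [0.2587, 0.4288, 0.3125]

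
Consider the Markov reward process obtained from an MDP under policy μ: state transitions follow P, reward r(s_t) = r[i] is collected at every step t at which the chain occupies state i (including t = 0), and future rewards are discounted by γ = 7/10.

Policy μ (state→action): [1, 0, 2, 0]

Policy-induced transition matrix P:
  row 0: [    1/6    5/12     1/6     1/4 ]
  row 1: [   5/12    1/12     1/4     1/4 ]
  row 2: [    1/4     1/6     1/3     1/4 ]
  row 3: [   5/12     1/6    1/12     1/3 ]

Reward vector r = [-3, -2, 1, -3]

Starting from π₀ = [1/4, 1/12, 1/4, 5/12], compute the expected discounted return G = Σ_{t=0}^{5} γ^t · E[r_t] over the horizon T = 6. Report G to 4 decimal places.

t=0: π = [0.2500, 0.0833, 0.2500, 0.4167], E[r] = -1.9167, γ^t·E[r] = -1.916667, running G = -1.916667
t=1: π = [0.3125, 0.2222, 0.1806, 0.2847], E[r] = -2.0556, γ^t·E[r] = -1.438889, running G = -3.355556
t=2: π = [0.3084, 0.2263, 0.1916, 0.2737], E[r] = -2.0075, γ^t·E[r] = -0.983686, running G = -4.339242
t=3: π = [0.3076, 0.2249, 0.1946, 0.2728], E[r] = -1.9965, γ^t·E[r] = -0.684809, running G = -5.024051
t=4: π = [0.3073, 0.2248, 0.1951, 0.2727], E[r] = -1.9947, γ^t·E[r] = -0.478929, running G = -5.502980
t=5: π = [0.3073, 0.2248, 0.1952, 0.2727], E[r] = -1.9945, γ^t·E[r] = -0.335209, running G = -5.838190

G = -5.8382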